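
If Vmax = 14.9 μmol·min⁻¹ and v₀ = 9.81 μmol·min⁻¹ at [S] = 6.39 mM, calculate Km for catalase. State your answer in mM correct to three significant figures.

3.32 mM

From v = Vmax[S]/(Km+[S]), Km = [S](Vmax − v)/v.
Km = 6.39 × (14.9 − 9.81) / 9.81 = 32.53/9.81 = 3.32 mM.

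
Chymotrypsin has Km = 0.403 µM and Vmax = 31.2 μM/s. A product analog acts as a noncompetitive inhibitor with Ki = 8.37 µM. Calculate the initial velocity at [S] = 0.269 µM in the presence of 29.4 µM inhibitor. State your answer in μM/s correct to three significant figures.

2.77 μM/s

α = 1 + [I]/Ki = 1 + 29.4/8.37 = 4.513.
For a noncompetitive inhibitor, Vmax is reduced to Vmax/α while Km is unchanged: Km,app = 0.403 µM, Vmax,app = 6.91 μM/s.
v = Vmax,app·[S]/(Km,app + [S]) = 6.91 × 0.269/(0.403 + 0.269) = 2.77 μM/s.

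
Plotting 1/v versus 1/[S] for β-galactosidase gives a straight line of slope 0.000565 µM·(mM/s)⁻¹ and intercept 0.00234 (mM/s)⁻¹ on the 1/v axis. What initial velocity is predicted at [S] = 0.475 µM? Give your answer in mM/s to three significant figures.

The y-intercept is 1/Vmax, so Vmax = 1/0.00234 = 427 mM/s.
The slope is Km/Vmax, so Km = 0.000565 × 427 = 0.241 µM.
Then v = 427 × 0.475/(0.241 + 0.475) = 283 mM/s.

283 mM/s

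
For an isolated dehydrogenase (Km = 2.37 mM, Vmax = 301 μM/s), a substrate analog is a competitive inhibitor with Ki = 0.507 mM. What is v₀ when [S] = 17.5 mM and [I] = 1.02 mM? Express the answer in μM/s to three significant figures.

214 μM/s

α = 1 + [I]/Ki = 1 + 1.02/0.507 = 3.012.
For a competitive inhibitor, Vmax is unchanged and the apparent Km becomes α·Km: Km,app = 7.14 mM, Vmax,app = 301 μM/s.
v = Vmax,app·[S]/(Km,app + [S]) = 301 × 17.5/(7.14 + 17.5) = 214 μM/s.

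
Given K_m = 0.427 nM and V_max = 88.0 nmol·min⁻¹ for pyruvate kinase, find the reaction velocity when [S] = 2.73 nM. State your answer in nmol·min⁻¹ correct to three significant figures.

v = Vmax·[S]/(Km + [S]) = 88.0 × 2.73 / (0.427 + 2.73)
  = 240.2 / 3.157 = 76.1 nmol·min⁻¹.

76.1 nmol·min⁻¹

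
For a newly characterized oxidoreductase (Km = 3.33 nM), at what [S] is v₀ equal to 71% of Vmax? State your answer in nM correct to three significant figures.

8.15 nM

v/Vmax = [S]/(Km+[S]) = 0.71, so [S] = Km·0.71/(1 − 0.71) = 3.33 × 2.448.
[S] = 8.15 nM.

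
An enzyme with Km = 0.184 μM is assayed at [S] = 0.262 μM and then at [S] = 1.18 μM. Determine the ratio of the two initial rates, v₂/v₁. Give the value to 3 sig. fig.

1.47

The fractional saturations are [S]/(Km+[S]) = 0.262/0.4460 = 0.5874 and 1.18/1.364 = 0.8651.
v₂/v₁ is just their ratio: 0.8651/0.5874 = 1.47.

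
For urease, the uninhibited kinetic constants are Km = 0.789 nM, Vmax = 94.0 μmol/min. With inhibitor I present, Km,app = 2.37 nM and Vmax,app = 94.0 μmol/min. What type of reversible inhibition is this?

competitive

Km increases (0.789 → 2.37 nM) while Vmax is unchanged — the hallmark of competitive inhibition.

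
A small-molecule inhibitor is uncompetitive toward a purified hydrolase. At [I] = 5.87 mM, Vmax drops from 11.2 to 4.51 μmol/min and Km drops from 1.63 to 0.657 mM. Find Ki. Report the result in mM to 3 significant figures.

Uncompetitive: Vmax,app = Vmax/α (and Km,app = Km/α) with α = 1 + [I]/Ki.
α = Vmax/Vmax,app = 11.2/4.51 = 2.483.
Ki = [I]/(α − 1) = 5.87/1.483 = 3.96 mM.

3.96 mM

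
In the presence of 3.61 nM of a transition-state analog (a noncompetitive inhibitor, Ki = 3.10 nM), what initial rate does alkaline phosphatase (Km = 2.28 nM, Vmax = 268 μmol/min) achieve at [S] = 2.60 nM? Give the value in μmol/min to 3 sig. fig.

66.0 μmol/min

With α = 1 + [I]/Ki = 1 + 3.61/3.10 = 2.165, the noncompetitive rate law is v = (Vmax/α)·[S] / (Km + [S]).
v = (268/2.165)×2.60 / (2.28 + 2.60) = 321.9/4.880 = 66.0 μmol/min.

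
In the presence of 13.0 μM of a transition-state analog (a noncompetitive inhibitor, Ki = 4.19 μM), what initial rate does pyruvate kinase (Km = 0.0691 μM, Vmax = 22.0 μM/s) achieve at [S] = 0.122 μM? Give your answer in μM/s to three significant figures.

With α = 1 + [I]/Ki = 1 + 13.0/4.19 = 4.103, the noncompetitive rate law is v = (Vmax/α)·[S] / (Km + [S]).
v = (22.0/4.103)×0.122 / (0.0691 + 0.122) = 0.6542/0.1911 = 3.42 μM/s.

3.42 μM/s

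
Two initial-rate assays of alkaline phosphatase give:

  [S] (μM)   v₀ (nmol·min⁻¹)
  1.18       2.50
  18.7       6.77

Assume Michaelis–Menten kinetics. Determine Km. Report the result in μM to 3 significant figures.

From v = Vmax[S]/(Km+[S]), each point gives Vmax = v(Km+[S])/[S].
Equating: 2.50(Km+1.18)/1.18 = 6.77(Km+18.7)/18.7.
2.119·Km + 2.50 = 0.3620·Km + 6.77, so (2.119 − 0.3620)·Km = 6.77 − 2.50.
Km = 4.270/1.757 = 2.43 μM; then Vmax = 2.50(2.43+1.18)/1.18 = 7.65 nmol·min⁻¹.

2.43 μM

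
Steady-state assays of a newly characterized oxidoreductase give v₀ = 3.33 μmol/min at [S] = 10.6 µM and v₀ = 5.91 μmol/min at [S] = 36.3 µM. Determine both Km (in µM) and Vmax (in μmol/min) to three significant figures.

Km = 17.0 µM; Vmax = 8.69 μmol/min

In reciprocal form, 1/v = (Km/Vmax)·(1/[S]) + 1/Vmax. The two points give (1/[S], 1/v) = (0.09434, 0.3003) and (0.02755, 0.1692).
Slope = (0.3003 − 0.1692)/(0.09434 − 0.02755) = 1.963; intercept = 0.3003 − 1.963×0.09434 = 0.1151.
Vmax = 1/intercept = 8.69 μmol/min; Km = slope × Vmax = 1.963 × 8.69 = 17.0 µM.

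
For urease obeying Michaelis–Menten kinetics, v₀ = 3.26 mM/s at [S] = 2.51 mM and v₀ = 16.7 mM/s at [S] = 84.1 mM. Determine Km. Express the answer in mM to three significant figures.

12.2 mM

In reciprocal form, 1/v = (Km/Vmax)·(1/[S]) + 1/Vmax. The two points give (1/[S], 1/v) = (0.3984, 0.3067) and (0.01189, 0.05988).
Slope = (0.3067 − 0.05988)/(0.3984 − 0.01189) = 0.6387; intercept = 0.3067 − 0.6387×0.3984 = 0.05229.
Vmax = 1/intercept = 19.1 mM/s; Km = slope × Vmax = 0.6387 × 19.1 = 12.2 mM.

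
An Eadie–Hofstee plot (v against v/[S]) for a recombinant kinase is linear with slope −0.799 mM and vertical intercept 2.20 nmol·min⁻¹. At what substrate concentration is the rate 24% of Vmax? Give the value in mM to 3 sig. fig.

0.252 mM

The Eadie–Hofstee slope gives Km = 0.799 mM (slope = −Km).
v/Vmax = [S]/(Km+[S]) = 0.24 ⇒ [S] = Km·0.24/(1−0.24) = 0.799 × 0.3158 = 0.252 mM.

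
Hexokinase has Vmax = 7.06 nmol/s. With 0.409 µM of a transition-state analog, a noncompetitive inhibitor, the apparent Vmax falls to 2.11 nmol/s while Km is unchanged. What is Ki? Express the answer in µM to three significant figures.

0.174 µM

Noncompetitive: Vmax,app = Vmax/α with α = 1 + [I]/Ki.
α = Vmax/Vmax,app = 7.06/2.11 = 3.346.
Since α = 1 + [I]/Ki, [I]/Ki = 3.346 − 1 = 2.346 and Ki = 0.409/2.346 = 0.174 µM.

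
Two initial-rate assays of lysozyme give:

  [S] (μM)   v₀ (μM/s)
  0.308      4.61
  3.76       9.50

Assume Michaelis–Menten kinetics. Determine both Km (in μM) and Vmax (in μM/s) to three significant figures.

Km = 0.393 μM; Vmax = 10.5 μM/s

From v = Vmax[S]/(Km+[S]), each point gives Vmax = v(Km+[S])/[S].
Equating: 4.61(Km+0.308)/0.308 = 9.50(Km+3.76)/3.76.
14.97·Km + 4.61 = 2.527·Km + 9.50, so (14.97 − 2.527)·Km = 9.50 − 4.61.
Km = 4.890/12.44 = 0.393 μM; then Vmax = 4.61(0.393+0.308)/0.308 = 10.5 μM/s.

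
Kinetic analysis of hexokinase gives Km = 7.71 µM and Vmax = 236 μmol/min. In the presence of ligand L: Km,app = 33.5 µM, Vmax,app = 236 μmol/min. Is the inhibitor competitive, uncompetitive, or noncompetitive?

competitive

Km increases (7.71 → 33.5 µM) while Vmax is unchanged — the hallmark of competitive inhibition.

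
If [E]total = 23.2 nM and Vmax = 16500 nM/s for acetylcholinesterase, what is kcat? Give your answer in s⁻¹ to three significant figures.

kcat = Vmax/[E]total = 16500 nM/s / 23.2 nM = 711 s⁻¹.

711 s⁻¹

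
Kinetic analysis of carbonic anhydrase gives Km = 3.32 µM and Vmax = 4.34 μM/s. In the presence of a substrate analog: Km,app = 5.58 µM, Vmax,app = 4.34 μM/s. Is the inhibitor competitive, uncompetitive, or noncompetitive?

competitive

Km increases (3.32 → 5.58 µM) while Vmax is unchanged — the hallmark of competitive inhibition.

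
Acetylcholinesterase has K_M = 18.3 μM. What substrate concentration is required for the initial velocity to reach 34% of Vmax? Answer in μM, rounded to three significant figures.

v/Vmax = [S]/(Km+[S]) = 0.34, so [S] = Km·0.34/(1 − 0.34) = 18.3 × 0.5152.
[S] = 9.43 μM.

9.43 μM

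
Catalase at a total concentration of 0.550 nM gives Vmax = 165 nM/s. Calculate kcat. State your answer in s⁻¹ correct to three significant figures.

kcat = Vmax/[E]total = 165 nM/s / 0.550 nM = 300 s⁻¹.

300 s⁻¹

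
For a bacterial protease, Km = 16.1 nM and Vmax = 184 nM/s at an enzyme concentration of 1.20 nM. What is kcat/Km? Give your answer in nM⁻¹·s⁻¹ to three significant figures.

kcat = Vmax/[E]total = 184/1.20 = 153 s⁻¹.
kcat/Km = 153/16.1 = 9.52 nM⁻¹·s⁻¹.

9.52 nM⁻¹·s⁻¹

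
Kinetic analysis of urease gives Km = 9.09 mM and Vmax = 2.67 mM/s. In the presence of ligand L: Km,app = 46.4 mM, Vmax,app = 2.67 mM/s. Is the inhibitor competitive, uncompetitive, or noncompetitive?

Km increases (9.09 → 46.4 mM) while Vmax is unchanged — the hallmark of competitive inhibition.

competitive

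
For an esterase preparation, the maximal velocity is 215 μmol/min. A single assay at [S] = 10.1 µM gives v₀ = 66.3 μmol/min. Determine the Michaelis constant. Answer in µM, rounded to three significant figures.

22.7 µM

From v = Vmax[S]/(Km+[S]), Km = [S](Vmax − v)/v.
Km = 10.1 × (215 − 66.3) / 66.3 = 1502/66.3 = 22.7 µM.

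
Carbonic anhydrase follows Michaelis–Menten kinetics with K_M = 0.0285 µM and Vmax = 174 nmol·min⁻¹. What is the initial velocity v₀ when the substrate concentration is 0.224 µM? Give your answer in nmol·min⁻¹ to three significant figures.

[S]/(Km+[S]) = 0.224/0.2525 = 0.8871, the fractional saturation.
v = 0.8871 × Vmax = 0.8871 × 174 = 154 nmol·min⁻¹.

154 nmol·min⁻¹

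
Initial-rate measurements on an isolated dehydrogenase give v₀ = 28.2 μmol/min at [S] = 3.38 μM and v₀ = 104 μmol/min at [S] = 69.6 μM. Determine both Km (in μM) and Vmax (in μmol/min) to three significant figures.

Km = 11.1 μM; Vmax = 121 μmol/min

From v = Vmax[S]/(Km+[S]), each point gives Vmax = v(Km+[S])/[S].
Equating: 28.2(Km+3.38)/3.38 = 104(Km+69.6)/69.6.
8.343·Km + 28.2 = 1.494·Km + 104, so (8.343 − 1.494)·Km = 104 − 28.2.
Km = 75.80/6.849 = 11.1 μM; then Vmax = 28.2(11.1+3.38)/3.38 = 121 μmol/min.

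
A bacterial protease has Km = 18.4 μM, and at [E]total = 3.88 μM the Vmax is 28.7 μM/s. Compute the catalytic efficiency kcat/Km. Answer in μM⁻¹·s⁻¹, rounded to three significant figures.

kcat = Vmax/[E]total = 28.7/3.88 = 7.40 s⁻¹.
kcat/Km = 7.40/18.4 = 0.402 μM⁻¹·s⁻¹.

0.402 μM⁻¹·s⁻¹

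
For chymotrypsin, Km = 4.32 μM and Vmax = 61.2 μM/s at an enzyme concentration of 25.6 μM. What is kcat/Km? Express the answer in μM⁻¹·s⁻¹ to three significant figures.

kcat = Vmax/[E]total = 61.2/25.6 = 2.39 s⁻¹.
kcat/Km = 2.39/4.32 = 0.553 μM⁻¹·s⁻¹.

0.553 μM⁻¹·s⁻¹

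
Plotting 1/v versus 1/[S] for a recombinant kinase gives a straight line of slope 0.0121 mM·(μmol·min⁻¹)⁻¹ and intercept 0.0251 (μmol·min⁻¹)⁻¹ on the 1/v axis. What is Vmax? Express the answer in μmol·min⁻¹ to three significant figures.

The y-intercept of a Lineweaver–Burk plot equals 1/Vmax, so Vmax = 1/0.0251 = 39.8 μmol·min⁻¹.

39.8 μmol·min⁻¹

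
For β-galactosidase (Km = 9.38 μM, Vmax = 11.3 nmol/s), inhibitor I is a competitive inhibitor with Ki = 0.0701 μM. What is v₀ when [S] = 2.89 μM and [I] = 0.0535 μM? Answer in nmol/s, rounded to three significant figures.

With α = 1 + [I]/Ki = 1 + 0.0535/0.0701 = 1.763, the competitive rate law is v = Vmax[S] / (αKm + [S]).
v = 11.3×2.89 / (1.763×9.38 + 2.89) = 32.66/19.43 = 1.68 nmol/s.

1.68 nmol/s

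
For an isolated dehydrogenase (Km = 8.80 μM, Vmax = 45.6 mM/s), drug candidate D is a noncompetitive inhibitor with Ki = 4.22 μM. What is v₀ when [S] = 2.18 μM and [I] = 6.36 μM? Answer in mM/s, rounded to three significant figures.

With α = 1 + [I]/Ki = 1 + 6.36/4.22 = 2.507, the noncompetitive rate law is v = (Vmax/α)·[S] / (Km + [S]).
v = (45.6/2.507)×2.18 / (8.80 + 2.18) = 39.65/10.98 = 3.61 mM/s.

3.61 mM/s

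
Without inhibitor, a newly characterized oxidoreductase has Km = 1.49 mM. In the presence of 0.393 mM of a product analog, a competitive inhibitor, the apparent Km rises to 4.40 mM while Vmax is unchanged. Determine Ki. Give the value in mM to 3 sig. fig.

Competitive: Km,app = α·Km with α = 1 + [I]/Ki.
α = Km,app/Km = 4.40/1.49 = 2.953.
Since α = 1 + [I]/Ki, [I]/Ki = 2.953 − 1 = 1.953 and Ki = 0.393/1.953 = 0.201 mM.

0.201 mM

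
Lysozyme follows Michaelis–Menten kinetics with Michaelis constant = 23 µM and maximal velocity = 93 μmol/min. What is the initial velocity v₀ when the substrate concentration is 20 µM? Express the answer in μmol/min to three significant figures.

43.3 μmol/min

v = Vmax·[S]/(Km + [S]) = 93 × 20 / (23 + 20)
  = 1860 / 43.00 = 43.3 μmol/min.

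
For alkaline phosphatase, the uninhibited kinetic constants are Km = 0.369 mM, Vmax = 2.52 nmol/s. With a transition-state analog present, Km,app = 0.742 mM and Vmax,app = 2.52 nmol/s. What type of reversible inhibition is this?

competitive

Km increases (0.369 → 0.742 mM) while Vmax is unchanged — the hallmark of competitive inhibition.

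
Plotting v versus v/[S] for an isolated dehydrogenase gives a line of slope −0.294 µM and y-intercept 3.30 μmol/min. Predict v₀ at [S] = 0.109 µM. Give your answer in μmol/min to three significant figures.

0.893 μmol/min

In the Eadie–Hofstee form v = Vmax − Km·(v/[S]), the slope is −Km and the intercept is Vmax, so Km = 0.294 µM and Vmax = 3.30 μmol/min.
v = 3.30 × 0.109/(0.294 + 0.109) = 0.893 μmol/min.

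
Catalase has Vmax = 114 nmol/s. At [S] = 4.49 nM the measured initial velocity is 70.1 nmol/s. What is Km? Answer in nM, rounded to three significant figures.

v/Vmax = 70.1/114 = 0.6149 = [S]/(Km+[S]).
So Km + [S] = [S]/0.6149 = 7.302 nM, giving Km = 7.302 − 4.49 = 2.81 nM.

2.81 nM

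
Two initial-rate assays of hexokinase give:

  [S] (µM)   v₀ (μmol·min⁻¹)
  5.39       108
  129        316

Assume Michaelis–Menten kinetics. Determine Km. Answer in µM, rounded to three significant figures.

In reciprocal form, 1/v = (Km/Vmax)·(1/[S]) + 1/Vmax. The two points give (1/[S], 1/v) = (0.1855, 0.009259) and (0.007752, 0.003165).
Slope = (0.009259 − 0.003165)/(0.1855 − 0.007752) = 0.03428; intercept = 0.009259 − 0.03428×0.1855 = 0.002899.
Vmax = 1/intercept = 345 μmol·min⁻¹; Km = slope × Vmax = 0.03428 × 345 = 11.8 µM.

11.8 µM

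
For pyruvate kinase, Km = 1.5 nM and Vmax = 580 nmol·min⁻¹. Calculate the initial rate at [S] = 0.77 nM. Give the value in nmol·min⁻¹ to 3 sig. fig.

v = Vmax·[S]/(Km + [S]) = 580 × 0.77 / (1.5 + 0.77)
  = 446.6 / 2.270 = 197 nmol·min⁻¹.

197 nmol·min⁻¹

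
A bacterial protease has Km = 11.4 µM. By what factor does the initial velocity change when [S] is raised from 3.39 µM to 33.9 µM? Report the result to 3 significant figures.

Since Vmax cancels, v₂/v₁ = [S]₂(Km+[S]₁) / [S]₁(Km+[S]₂).
= 33.9×(11.4+3.39) / (3.39×(11.4+33.9)) = 501.4/153.6 = 3.26.

3.26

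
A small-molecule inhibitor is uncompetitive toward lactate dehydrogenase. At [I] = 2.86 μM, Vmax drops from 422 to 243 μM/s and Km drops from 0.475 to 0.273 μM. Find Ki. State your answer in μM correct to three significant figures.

3.88 μM

Uncompetitive: Vmax,app = Vmax/α (and Km,app = Km/α) with α = 1 + [I]/Ki.
α = Vmax/Vmax,app = 422/243 = 1.737.
Ki = [I]/(α − 1) = 2.86/0.7366 = 3.88 μM.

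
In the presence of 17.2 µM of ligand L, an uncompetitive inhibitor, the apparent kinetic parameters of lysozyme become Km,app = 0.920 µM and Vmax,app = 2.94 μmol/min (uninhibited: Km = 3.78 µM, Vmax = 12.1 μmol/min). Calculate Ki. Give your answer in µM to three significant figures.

5.52 µM

Uncompetitive: Vmax,app = Vmax/α (and Km,app = Km/α) with α = 1 + [I]/Ki.
α = Vmax/Vmax,app = 12.1/2.94 = 4.116.
Ki = [I]/(α − 1) = 17.2/3.116 = 5.52 µM.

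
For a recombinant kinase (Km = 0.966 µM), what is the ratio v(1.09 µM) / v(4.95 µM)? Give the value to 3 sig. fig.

0.634

Since Vmax cancels, v₂/v₁ = [S]₂(Km+[S]₁) / [S]₁(Km+[S]₂).
= 1.09×(0.966+4.95) / (4.95×(0.966+1.09)) = 6.448/10.18 = 0.634.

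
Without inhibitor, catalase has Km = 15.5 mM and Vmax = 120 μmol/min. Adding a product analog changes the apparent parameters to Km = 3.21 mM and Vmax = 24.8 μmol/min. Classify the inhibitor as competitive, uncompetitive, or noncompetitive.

Both Km and Vmax decrease by the same factor (~4.83-fold) — characteristic of uncompetitive inhibition.

uncompetitive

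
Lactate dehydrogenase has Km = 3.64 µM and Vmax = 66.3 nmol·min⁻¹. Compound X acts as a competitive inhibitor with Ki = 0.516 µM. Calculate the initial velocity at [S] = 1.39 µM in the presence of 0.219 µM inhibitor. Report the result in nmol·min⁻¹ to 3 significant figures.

α = 1 + [I]/Ki = 1 + 0.219/0.516 = 1.424.
For a competitive inhibitor, Vmax is unchanged and the apparent Km becomes α·Km: Km,app = 5.18 µM, Vmax,app = 66.3 nmol·min⁻¹.
v = Vmax,app·[S]/(Km,app + [S]) = 66.3 × 1.39/(5.18 + 1.39) = 14.0 nmol·min⁻¹.

14.0 nmol·min⁻¹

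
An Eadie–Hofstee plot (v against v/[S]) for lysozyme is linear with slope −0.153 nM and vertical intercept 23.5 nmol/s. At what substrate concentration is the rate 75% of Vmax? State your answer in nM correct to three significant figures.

0.459 nM

The Eadie–Hofstee slope gives Km = 0.153 nM (slope = −Km).
v/Vmax = [S]/(Km+[S]) = 0.75 ⇒ [S] = Km·0.75/(1−0.75) = 0.153 × 3.000 = 0.459 nM.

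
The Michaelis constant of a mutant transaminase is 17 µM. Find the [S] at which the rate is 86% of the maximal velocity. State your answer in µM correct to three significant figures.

v/Vmax = [S]/(Km+[S]) = 0.86, so [S] = Km·0.86/(1 − 0.86) = 17 × 6.143.
[S] = 104 µM.

104 µM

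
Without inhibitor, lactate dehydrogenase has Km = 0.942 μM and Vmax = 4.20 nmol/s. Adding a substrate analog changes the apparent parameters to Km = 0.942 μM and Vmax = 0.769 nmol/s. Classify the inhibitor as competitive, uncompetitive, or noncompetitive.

noncompetitive

Vmax decreases (4.20 → 0.769 nmol/s) while Km is unchanged — pure noncompetitive inhibition.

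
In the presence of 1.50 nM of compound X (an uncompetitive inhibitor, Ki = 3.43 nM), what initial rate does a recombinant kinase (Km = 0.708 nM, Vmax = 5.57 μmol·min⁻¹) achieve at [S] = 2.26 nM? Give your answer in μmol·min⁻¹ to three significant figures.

3.18 μmol·min⁻¹

α = 1 + [I]/Ki = 1 + 1.50/3.43 = 1.437.
For an uncompetitive inhibitor, both parameters are divided by α, giving Vmax/α and Km/α: Km,app = 0.493 nM, Vmax,app = 3.88 μmol·min⁻¹.
v = Vmax,app·[S]/(Km,app + [S]) = 3.88 × 2.26/(0.493 + 2.26) = 3.18 μmol·min⁻¹.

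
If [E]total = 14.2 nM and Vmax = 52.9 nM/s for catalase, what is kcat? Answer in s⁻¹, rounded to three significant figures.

kcat = Vmax/[E]total = 52.9 nM/s / 14.2 nM = 3.73 s⁻¹.

3.73 s⁻¹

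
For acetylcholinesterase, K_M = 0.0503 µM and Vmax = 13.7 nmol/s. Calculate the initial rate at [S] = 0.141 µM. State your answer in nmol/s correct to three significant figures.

10.1 nmol/s

v = Vmax·[S]/(Km + [S]) = 13.7 × 0.141 / (0.0503 + 0.141)
  = 1.932 / 0.1913 = 10.1 nmol/s.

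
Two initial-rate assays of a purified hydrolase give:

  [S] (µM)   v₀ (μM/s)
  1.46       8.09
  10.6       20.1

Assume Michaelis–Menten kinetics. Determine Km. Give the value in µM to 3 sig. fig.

In reciprocal form, 1/v = (Km/Vmax)·(1/[S]) + 1/Vmax. The two points give (1/[S], 1/v) = (0.6849, 0.1236) and (0.09434, 0.04975).
Slope = (0.1236 − 0.04975)/(0.6849 − 0.09434) = 0.1251; intercept = 0.1236 − 0.1251×0.6849 = 0.03795.
Vmax = 1/intercept = 26.3 μM/s; Km = slope × Vmax = 0.1251 × 26.3 = 3.30 µM.

3.30 µM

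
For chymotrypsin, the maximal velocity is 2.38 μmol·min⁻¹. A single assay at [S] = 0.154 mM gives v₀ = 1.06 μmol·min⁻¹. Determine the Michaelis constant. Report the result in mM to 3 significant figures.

From v = Vmax[S]/(Km+[S]), Km = [S](Vmax − v)/v.
Km = 0.154 × (2.38 − 1.06) / 1.06 = 0.2033/1.06 = 0.192 mM.

0.192 mM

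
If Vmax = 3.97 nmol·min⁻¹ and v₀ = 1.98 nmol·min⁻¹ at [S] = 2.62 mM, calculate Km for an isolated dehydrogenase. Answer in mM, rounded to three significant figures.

2.63 mM

From v = Vmax[S]/(Km+[S]), Km = [S](Vmax − v)/v.
Km = 2.62 × (3.97 − 1.98) / 1.98 = 5.214/1.98 = 2.63 mM.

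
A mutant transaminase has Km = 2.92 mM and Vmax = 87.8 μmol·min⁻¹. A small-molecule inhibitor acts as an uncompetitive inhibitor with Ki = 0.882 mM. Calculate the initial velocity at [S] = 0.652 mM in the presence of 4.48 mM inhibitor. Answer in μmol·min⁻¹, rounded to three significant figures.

α = 1 + [I]/Ki = 1 + 4.48/0.882 = 6.079.
For an uncompetitive inhibitor, both parameters are divided by α, giving Vmax/α and Km/α: Km,app = 0.480 mM, Vmax,app = 14.4 μmol·min⁻¹.
v = Vmax,app·[S]/(Km,app + [S]) = 14.4 × 0.652/(0.480 + 0.652) = 8.32 μmol·min⁻¹.

8.32 μmol·min⁻¹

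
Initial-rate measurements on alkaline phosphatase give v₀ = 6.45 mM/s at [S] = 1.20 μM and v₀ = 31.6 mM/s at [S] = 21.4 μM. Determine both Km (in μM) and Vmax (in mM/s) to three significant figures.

From v = Vmax[S]/(Km+[S]), each point gives Vmax = v(Km+[S])/[S].
Equating: 6.45(Km+1.20)/1.20 = 31.6(Km+21.4)/21.4.
5.375·Km + 6.45 = 1.477·Km + 31.6, so (5.375 − 1.477)·Km = 31.6 − 6.45.
Km = 25.15/3.898 = 6.45 μM; then Vmax = 6.45(6.45+1.20)/1.20 = 41.1 mM/s.

Km = 6.45 μM; Vmax = 41.1 mM/s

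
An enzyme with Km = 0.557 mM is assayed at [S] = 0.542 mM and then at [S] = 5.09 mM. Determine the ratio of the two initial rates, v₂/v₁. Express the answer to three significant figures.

1.83

Since Vmax cancels, v₂/v₁ = [S]₂(Km+[S]₁) / [S]₁(Km+[S]₂).
= 5.09×(0.557+0.542) / (0.542×(0.557+5.09)) = 5.594/3.061 = 1.83.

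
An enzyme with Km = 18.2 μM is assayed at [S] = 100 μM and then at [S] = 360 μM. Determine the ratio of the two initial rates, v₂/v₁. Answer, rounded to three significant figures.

1.13

Since Vmax cancels, v₂/v₁ = [S]₂(Km+[S]₁) / [S]₁(Km+[S]₂).
= 360×(18.2+100) / (100×(18.2+360)) = 42550/37820 = 1.13.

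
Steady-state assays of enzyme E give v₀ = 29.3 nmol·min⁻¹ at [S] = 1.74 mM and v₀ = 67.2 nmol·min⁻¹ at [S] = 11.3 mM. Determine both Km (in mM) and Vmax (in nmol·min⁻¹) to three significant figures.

Km = 3.48 mM; Vmax = 87.9 nmol·min⁻¹

In reciprocal form, 1/v = (Km/Vmax)·(1/[S]) + 1/Vmax. The two points give (1/[S], 1/v) = (0.5747, 0.03413) and (0.08850, 0.01488).
Slope = (0.03413 − 0.01488)/(0.5747 − 0.08850) = 0.03959; intercept = 0.03413 − 0.03959×0.5747 = 0.01138.
Vmax = 1/intercept = 87.9 nmol·min⁻¹; Km = slope × Vmax = 0.03959 × 87.9 = 3.48 mM.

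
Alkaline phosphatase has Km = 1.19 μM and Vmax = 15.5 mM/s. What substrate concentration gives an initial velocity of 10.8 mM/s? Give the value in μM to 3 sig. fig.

2.73 μM

Rearranging v = Vmax[S]/(Km+[S]) gives [S] = Km·v/(Vmax − v).
[S] = 1.19 × 10.8 / (15.5 − 10.8) = 12.85/4.700 = 2.73 μM.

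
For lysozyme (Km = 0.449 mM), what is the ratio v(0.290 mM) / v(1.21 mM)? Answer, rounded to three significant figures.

Since Vmax cancels, v₂/v₁ = [S]₂(Km+[S]₁) / [S]₁(Km+[S]₂).
= 0.290×(0.449+1.21) / (1.21×(0.449+0.290)) = 0.4811/0.8942 = 0.538.

0.538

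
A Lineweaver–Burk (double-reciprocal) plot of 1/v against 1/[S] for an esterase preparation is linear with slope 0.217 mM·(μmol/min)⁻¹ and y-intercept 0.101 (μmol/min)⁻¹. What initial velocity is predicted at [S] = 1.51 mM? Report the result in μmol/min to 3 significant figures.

4.09 μmol/min

The y-intercept is 1/Vmax, so Vmax = 1/0.101 = 9.90 μmol/min.
The slope is Km/Vmax, so Km = 0.217 × 9.90 = 2.15 mM.
Then v = 9.90 × 1.51/(2.15 + 1.51) = 4.09 μmol/min.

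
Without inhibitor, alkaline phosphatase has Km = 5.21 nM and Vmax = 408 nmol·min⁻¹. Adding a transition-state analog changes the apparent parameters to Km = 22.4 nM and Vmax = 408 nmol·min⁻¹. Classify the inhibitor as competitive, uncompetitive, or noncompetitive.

competitive

Km increases (5.21 → 22.4 nM) while Vmax is unchanged — the hallmark of competitive inhibition.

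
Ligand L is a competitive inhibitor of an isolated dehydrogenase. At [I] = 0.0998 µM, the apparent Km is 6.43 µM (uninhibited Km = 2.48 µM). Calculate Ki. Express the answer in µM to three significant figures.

0.0627 µM

Competitive: Km,app = α·Km with α = 1 + [I]/Ki.
α = Km,app/Km = 6.43/2.48 = 2.593.
Since α = 1 + [I]/Ki, [I]/Ki = 2.593 − 1 = 1.593 and Ki = 0.0998/1.593 = 0.0627 µM.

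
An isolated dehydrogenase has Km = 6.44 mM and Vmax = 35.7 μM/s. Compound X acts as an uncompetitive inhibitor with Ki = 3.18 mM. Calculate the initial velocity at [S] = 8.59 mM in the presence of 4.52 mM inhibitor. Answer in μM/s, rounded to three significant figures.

11.3 μM/s

With α = 1 + [I]/Ki = 1 + 4.52/3.18 = 2.421, the uncompetitive rate law is v = (Vmax/α)·[S] / (Km/α + [S]).
v = (35.7/2.421)×8.59 / (6.44/2.421 + 8.59) = 126.6/11.25 = 11.3 μM/s.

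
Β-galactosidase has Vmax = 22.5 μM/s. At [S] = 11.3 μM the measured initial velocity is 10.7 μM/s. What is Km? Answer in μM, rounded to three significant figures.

12.5 μM

From v = Vmax[S]/(Km+[S]), Km = [S](Vmax − v)/v.
Km = 11.3 × (22.5 − 10.7) / 10.7 = 133.3/10.7 = 12.5 μM.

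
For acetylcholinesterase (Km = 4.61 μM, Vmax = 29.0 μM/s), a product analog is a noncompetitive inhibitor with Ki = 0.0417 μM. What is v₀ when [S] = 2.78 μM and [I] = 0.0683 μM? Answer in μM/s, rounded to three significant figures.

α = 1 + [I]/Ki = 1 + 0.0683/0.0417 = 2.638.
For a noncompetitive inhibitor, Vmax is reduced to Vmax/α while Km is unchanged: Km,app = 4.61 μM, Vmax,app = 11.0 μM/s.
v = Vmax,app·[S]/(Km,app + [S]) = 11.0 × 2.78/(4.61 + 2.78) = 4.14 μM/s.

4.14 μM/s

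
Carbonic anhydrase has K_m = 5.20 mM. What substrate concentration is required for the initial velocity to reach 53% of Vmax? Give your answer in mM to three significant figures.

5.86 mM

v/Vmax = [S]/(Km+[S]) = 0.53, so [S] = Km·0.53/(1 − 0.53) = 5.20 × 1.128.
[S] = 5.86 mM.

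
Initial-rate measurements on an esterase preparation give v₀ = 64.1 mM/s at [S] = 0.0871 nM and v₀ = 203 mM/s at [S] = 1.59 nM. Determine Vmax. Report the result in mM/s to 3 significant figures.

232 mM/s

From v = Vmax[S]/(Km+[S]), each point gives Vmax = v(Km+[S])/[S].
Equating: 64.1(Km+0.0871)/0.0871 = 203(Km+1.59)/1.59.
735.9·Km + 64.1 = 127.7·Km + 203, so (735.9 − 127.7)·Km = 203 − 64.1.
Km = 138.9/608.3 = 0.228 nM; then Vmax = 64.1(0.228+0.0871)/0.0871 = 232 mM/s.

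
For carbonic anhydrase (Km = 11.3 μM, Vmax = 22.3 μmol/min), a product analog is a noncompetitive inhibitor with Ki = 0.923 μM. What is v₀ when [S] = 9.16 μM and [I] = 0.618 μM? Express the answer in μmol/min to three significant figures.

5.98 μmol/min

α = 1 + [I]/Ki = 1 + 0.618/0.923 = 1.670.
For a noncompetitive inhibitor, Vmax is reduced to Vmax/α while Km is unchanged: Km,app = 11.3 μM, Vmax,app = 13.4 μmol/min.
v = Vmax,app·[S]/(Km,app + [S]) = 13.4 × 9.16/(11.3 + 9.16) = 5.98 μmol/min.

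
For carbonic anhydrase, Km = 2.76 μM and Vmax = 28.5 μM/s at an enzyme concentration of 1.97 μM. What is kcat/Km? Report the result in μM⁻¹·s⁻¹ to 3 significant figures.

kcat = Vmax/[E]total = 28.5/1.97 = 14.5 s⁻¹.
kcat/Km = 14.5/2.76 = 5.24 μM⁻¹·s⁻¹.

5.24 μM⁻¹·s⁻¹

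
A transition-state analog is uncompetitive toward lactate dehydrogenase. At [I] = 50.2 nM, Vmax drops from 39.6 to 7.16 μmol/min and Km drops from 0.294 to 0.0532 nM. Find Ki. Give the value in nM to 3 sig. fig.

Uncompetitive: Vmax,app = Vmax/α (and Km,app = Km/α) with α = 1 + [I]/Ki.
α = Vmax/Vmax,app = 39.6/7.16 = 5.531.
Since α = 1 + [I]/Ki, [I]/Ki = 5.531 − 1 = 4.531 and Ki = 50.2/4.531 = 11.1 nM.

11.1 nM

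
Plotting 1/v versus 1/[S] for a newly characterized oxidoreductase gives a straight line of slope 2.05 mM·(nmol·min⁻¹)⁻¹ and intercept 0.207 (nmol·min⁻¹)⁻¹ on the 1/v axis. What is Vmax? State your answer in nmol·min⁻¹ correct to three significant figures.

4.83 nmol·min⁻¹

The y-intercept of a Lineweaver–Burk plot equals 1/Vmax, so Vmax = 1/0.207 = 4.83 nmol·min⁻¹.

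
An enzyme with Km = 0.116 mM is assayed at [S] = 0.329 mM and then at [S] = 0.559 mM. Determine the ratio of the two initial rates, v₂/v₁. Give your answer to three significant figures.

Since Vmax cancels, v₂/v₁ = [S]₂(Km+[S]₁) / [S]₁(Km+[S]₂).
= 0.559×(0.116+0.329) / (0.329×(0.116+0.559)) = 0.2488/0.2221 = 1.12.

1.12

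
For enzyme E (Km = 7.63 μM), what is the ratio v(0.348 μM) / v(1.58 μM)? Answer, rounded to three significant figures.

0.254

Since Vmax cancels, v₂/v₁ = [S]₂(Km+[S]₁) / [S]₁(Km+[S]₂).
= 0.348×(7.63+1.58) / (1.58×(7.63+0.348)) = 3.205/12.61 = 0.254.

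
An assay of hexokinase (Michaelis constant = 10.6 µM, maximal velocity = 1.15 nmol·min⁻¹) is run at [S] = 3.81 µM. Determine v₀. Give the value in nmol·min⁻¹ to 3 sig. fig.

0.304 nmol·min⁻¹

[S]/(Km+[S]) = 3.81/14.41 = 0.2644, the fractional saturation.
v = 0.2644 × Vmax = 0.2644 × 1.15 = 0.304 nmol·min⁻¹.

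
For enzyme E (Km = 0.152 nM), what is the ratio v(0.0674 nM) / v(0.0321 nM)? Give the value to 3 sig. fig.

1.76

The fractional saturations are [S]/(Km+[S]) = 0.0321/0.1841 = 0.1744 and 0.0674/0.2194 = 0.3072.
v₂/v₁ is just their ratio: 0.3072/0.1744 = 1.76.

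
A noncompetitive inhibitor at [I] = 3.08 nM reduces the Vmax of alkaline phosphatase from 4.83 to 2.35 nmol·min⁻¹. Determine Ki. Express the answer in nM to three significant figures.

Noncompetitive: Vmax,app = Vmax/α with α = 1 + [I]/Ki.
α = Vmax/Vmax,app = 4.83/2.35 = 2.055.
Since α = 1 + [I]/Ki, [I]/Ki = 2.055 − 1 = 1.055 and Ki = 3.08/1.055 = 2.92 nM.

2.92 nM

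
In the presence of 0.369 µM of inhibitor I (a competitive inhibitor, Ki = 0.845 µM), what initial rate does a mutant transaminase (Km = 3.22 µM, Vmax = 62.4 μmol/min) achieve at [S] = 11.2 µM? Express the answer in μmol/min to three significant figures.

44.2 μmol/min

α = 1 + [I]/Ki = 1 + 0.369/0.845 = 1.437.
For a competitive inhibitor, Vmax is unchanged and the apparent Km becomes α·Km: Km,app = 4.63 µM, Vmax,app = 62.4 μmol/min.
v = Vmax,app·[S]/(Km,app + [S]) = 62.4 × 11.2/(4.63 + 11.2) = 44.2 μmol/min.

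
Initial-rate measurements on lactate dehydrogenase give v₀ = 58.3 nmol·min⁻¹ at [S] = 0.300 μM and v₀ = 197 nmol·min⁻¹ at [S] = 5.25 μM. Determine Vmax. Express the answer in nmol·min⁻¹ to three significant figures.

230 nmol·min⁻¹

From v = Vmax[S]/(Km+[S]), each point gives Vmax = v(Km+[S])/[S].
Equating: 58.3(Km+0.300)/0.300 = 197(Km+5.25)/5.25.
194.3·Km + 58.3 = 37.52·Km + 197, so (194.3 − 37.52)·Km = 197 − 58.3.
Km = 138.7/156.8 = 0.885 μM; then Vmax = 58.3(0.885+0.300)/0.300 = 230 nmol·min⁻¹.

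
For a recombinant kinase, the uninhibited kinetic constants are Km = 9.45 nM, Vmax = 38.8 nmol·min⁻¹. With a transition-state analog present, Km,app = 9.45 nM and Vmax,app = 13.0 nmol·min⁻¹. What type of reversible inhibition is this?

Vmax decreases (38.8 → 13.0 nmol·min⁻¹) while Km is unchanged — pure noncompetitive inhibition.

noncompetitive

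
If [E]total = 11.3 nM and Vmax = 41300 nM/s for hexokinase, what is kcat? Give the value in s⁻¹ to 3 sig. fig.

3650 s⁻¹

kcat = Vmax/[E]total = 41300 nM/s / 11.3 nM = 3650 s⁻¹.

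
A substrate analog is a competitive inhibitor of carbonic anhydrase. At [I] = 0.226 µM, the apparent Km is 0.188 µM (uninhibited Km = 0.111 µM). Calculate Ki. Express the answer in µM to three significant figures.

Competitive: Km,app = α·Km with α = 1 + [I]/Ki.
α = Km,app/Km = 0.188/0.111 = 1.694.
Ki = [I]/(α − 1) = 0.226/0.6937 = 0.326 µM.

0.326 µM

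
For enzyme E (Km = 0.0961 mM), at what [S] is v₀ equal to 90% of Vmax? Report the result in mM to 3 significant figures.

v/Vmax = [S]/(Km+[S]) = 0.9, so [S] = Km·0.9/(1 − 0.9) = 0.0961 × 9.000.
[S] = 0.865 mM.

0.865 mM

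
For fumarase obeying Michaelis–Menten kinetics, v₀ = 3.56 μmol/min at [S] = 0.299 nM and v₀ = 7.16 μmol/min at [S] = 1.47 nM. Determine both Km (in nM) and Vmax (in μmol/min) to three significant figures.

Km = 0.512 nM; Vmax = 9.65 μmol/min

In reciprocal form, 1/v = (Km/Vmax)·(1/[S]) + 1/Vmax. The two points give (1/[S], 1/v) = (3.344, 0.2809) and (0.6803, 0.1397).
Slope = (0.2809 − 0.1397)/(3.344 − 0.6803) = 0.05301; intercept = 0.2809 − 0.05301×3.344 = 0.1036.
Vmax = 1/intercept = 9.65 μmol/min; Km = slope × Vmax = 0.05301 × 9.65 = 0.512 nM.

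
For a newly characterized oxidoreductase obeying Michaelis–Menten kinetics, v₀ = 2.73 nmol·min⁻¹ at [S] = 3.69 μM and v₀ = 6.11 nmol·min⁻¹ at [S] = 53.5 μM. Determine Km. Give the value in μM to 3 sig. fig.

From v = Vmax[S]/(Km+[S]), each point gives Vmax = v(Km+[S])/[S].
Equating: 2.73(Km+3.69)/3.69 = 6.11(Km+53.5)/53.5.
0.7398·Km + 2.73 = 0.1142·Km + 6.11, so (0.7398 − 0.1142)·Km = 6.11 − 2.73.
Km = 3.380/0.6256 = 5.40 μM; then Vmax = 2.73(5.40+3.69)/3.69 = 6.73 nmol·min⁻¹.

5.40 μM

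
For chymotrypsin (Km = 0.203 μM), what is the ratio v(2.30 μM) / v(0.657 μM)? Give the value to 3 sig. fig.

1.20

Since Vmax cancels, v₂/v₁ = [S]₂(Km+[S]₁) / [S]₁(Km+[S]₂).
= 2.30×(0.203+0.657) / (0.657×(0.203+2.30)) = 1.978/1.644 = 1.20.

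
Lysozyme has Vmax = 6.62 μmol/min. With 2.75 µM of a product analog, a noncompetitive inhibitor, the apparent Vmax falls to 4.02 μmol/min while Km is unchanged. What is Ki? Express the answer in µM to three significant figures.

Noncompetitive: Vmax,app = Vmax/α with α = 1 + [I]/Ki.
α = Vmax/Vmax,app = 6.62/4.02 = 1.647.
Since α = 1 + [I]/Ki, [I]/Ki = 1.647 − 1 = 0.6468 and Ki = 2.75/0.6468 = 4.25 µM.

4.25 µM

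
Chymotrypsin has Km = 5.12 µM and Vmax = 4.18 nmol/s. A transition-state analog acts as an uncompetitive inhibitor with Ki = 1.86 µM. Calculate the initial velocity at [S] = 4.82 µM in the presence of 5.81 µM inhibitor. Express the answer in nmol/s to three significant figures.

α = 1 + [I]/Ki = 1 + 5.81/1.86 = 4.124.
For an uncompetitive inhibitor, both parameters are divided by α, giving Vmax/α and Km/α: Km,app = 1.24 µM, Vmax,app = 1.01 nmol/s.
v = Vmax,app·[S]/(Km,app + [S]) = 1.01 × 4.82/(1.24 + 4.82) = 0.806 nmol/s.

0.806 nmol/s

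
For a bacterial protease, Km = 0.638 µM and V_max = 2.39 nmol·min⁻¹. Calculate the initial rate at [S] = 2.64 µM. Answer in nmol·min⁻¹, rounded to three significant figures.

v = Vmax·[S]/(Km + [S]) = 2.39 × 2.64 / (0.638 + 2.64)
  = 6.310 / 3.278 = 1.92 nmol·min⁻¹.

1.92 nmol·min⁻¹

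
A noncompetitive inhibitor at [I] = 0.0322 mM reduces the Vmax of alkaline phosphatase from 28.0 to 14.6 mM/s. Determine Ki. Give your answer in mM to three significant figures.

Noncompetitive: Vmax,app = Vmax/α with α = 1 + [I]/Ki.
α = Vmax/Vmax,app = 28.0/14.6 = 1.918.
Ki = [I]/(α − 1) = 0.0322/0.9178 = 0.0351 mM.

0.0351 mM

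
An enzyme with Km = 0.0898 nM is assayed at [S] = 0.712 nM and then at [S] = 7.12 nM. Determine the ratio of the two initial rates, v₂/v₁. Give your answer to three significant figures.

1.11

The fractional saturations are [S]/(Km+[S]) = 0.712/0.8018 = 0.8880 and 7.12/7.210 = 0.9875.
v₂/v₁ is just their ratio: 0.9875/0.8880 = 1.11.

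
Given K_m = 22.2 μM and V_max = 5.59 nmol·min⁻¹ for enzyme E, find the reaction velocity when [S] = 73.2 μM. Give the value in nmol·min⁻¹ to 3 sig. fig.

v = Vmax·[S]/(Km + [S]) = 5.59 × 73.2 / (22.2 + 73.2)
  = 409.2 / 95.40 = 4.29 nmol·min⁻¹.

4.29 nmol·min⁻¹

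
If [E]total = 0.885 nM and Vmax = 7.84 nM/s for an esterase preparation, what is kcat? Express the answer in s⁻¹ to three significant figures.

kcat = Vmax/[E]total = 7.84 nM/s / 0.885 nM = 8.86 s⁻¹.

8.86 s⁻¹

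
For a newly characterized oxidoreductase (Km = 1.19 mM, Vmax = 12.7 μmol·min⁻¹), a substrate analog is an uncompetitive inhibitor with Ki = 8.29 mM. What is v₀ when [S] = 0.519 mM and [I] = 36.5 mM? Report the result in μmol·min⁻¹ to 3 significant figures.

1.65 μmol·min⁻¹

With α = 1 + [I]/Ki = 1 + 36.5/8.29 = 5.403, the uncompetitive rate law is v = (Vmax/α)·[S] / (Km/α + [S]).
v = (12.7/5.403)×0.519 / (1.19/5.403 + 0.519) = 1.220/0.7393 = 1.65 μmol·min⁻¹.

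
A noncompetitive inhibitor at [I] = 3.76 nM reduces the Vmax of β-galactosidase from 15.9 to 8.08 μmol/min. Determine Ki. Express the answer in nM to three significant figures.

Noncompetitive: Vmax,app = Vmax/α with α = 1 + [I]/Ki.
α = Vmax/Vmax,app = 15.9/8.08 = 1.968.
Since α = 1 + [I]/Ki, [I]/Ki = 1.968 − 1 = 0.9678 and Ki = 3.76/0.9678 = 3.89 nM.

3.89 nM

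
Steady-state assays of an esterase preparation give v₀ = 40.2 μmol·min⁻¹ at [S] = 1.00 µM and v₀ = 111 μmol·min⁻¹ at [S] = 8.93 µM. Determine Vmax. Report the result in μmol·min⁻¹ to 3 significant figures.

143 μmol·min⁻¹

From v = Vmax[S]/(Km+[S]), each point gives Vmax = v(Km+[S])/[S].
Equating: 40.2(Km+1.00)/1.00 = 111(Km+8.93)/8.93.
40.20·Km + 40.2 = 12.43·Km + 111, so (40.20 − 12.43)·Km = 111 − 40.2.
Km = 70.80/27.77 = 2.55 µM; then Vmax = 40.2(2.55+1.00)/1.00 = 143 μmol·min⁻¹.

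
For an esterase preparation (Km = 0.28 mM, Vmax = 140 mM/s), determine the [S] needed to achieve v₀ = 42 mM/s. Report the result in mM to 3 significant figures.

0.120 mM

Rearranging v = Vmax[S]/(Km+[S]) gives [S] = Km·v/(Vmax − v).
[S] = 0.28 × 42 / (140 − 42) = 11.76/98.00 = 0.120 mM.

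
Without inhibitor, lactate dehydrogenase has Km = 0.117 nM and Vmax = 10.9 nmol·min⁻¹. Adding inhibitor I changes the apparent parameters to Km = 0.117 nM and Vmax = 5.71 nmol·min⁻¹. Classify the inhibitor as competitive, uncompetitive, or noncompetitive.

noncompetitive

Vmax decreases (10.9 → 5.71 nmol·min⁻¹) while Km is unchanged — pure noncompetitive inhibition.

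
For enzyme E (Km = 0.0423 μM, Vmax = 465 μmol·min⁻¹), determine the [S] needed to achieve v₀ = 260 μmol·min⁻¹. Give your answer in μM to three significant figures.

Rearranging v = Vmax[S]/(Km+[S]) gives [S] = Km·v/(Vmax − v).
[S] = 0.0423 × 260 / (465 − 260) = 11.00/205.0 = 0.0536 μM.

0.0536 μM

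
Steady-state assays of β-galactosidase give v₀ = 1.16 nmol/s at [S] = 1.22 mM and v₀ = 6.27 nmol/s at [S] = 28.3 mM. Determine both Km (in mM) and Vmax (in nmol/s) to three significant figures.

Km = 7.01 mM; Vmax = 7.82 nmol/s

From v = Vmax[S]/(Km+[S]), each point gives Vmax = v(Km+[S])/[S].
Equating: 1.16(Km+1.22)/1.22 = 6.27(Km+28.3)/28.3.
0.9508·Km + 1.16 = 0.2216·Km + 6.27, so (0.9508 − 0.2216)·Km = 6.27 − 1.16.
Km = 5.110/0.7293 = 7.01 mM; then Vmax = 1.16(7.01+1.22)/1.22 = 7.82 nmol/s.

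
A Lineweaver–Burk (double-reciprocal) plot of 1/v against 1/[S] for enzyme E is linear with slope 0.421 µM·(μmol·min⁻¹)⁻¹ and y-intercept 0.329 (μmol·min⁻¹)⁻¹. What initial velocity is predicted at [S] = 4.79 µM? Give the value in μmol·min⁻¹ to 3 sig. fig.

The y-intercept is 1/Vmax, so Vmax = 1/0.329 = 3.04 μmol·min⁻¹.
The slope is Km/Vmax, so Km = 0.421 × 3.04 = 1.28 µM.
Then v = 3.04 × 4.79/(1.28 + 4.79) = 2.40 μmol·min⁻¹.

2.40 μmol·min⁻¹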